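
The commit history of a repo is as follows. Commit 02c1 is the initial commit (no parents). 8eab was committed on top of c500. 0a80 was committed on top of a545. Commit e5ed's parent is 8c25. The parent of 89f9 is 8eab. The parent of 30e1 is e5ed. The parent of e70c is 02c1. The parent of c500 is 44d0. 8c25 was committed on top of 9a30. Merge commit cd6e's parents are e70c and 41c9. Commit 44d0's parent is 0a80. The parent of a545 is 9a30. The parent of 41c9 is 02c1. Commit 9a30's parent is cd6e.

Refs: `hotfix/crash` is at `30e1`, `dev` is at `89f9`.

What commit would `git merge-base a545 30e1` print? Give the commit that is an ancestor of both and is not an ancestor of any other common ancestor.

9a30

Ancestors of a545: {02c1, 41c9, 9a30, a545, cd6e, e70c}.
Ancestors of 30e1: {02c1, 30e1, 41c9, 8c25, 9a30, cd6e, e5ed, e70c}.
Common ancestors: {02c1, 41c9, 9a30, cd6e, e70c}.
Among these, 9a30 is not an ancestor of any other common ancestor — it is the merge base.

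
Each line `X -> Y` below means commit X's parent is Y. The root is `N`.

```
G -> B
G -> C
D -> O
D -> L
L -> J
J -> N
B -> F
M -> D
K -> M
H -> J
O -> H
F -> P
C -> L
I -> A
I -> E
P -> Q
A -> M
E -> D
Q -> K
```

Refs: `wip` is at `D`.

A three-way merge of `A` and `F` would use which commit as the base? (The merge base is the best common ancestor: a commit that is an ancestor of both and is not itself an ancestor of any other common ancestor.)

Ancestors of A: {A, D, H, J, L, M, N, O}.
Ancestors of F: {D, F, H, J, K, L, M, N, O, P, Q}.
Common ancestors: {D, H, J, L, M, N, O}.
Among these, M is not an ancestor of any other common ancestor — it is the merge base.

M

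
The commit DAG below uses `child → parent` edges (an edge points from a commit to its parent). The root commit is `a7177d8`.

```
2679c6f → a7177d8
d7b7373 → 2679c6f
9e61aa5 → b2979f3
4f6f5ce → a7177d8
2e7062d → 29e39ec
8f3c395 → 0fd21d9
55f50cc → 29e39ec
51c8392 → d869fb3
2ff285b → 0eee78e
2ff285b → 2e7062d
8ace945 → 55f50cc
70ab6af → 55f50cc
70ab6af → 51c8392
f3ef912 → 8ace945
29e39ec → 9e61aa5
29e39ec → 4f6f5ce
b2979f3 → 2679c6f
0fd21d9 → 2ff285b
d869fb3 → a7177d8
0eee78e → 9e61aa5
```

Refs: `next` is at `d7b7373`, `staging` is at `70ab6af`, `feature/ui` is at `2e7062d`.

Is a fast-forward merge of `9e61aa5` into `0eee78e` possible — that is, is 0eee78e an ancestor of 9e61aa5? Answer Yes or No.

No

A fast-forward from 0eee78e to 9e61aa5 is possible iff 0eee78e is an ancestor of 9e61aa5.
Ancestors of 9e61aa5: {2679c6f, 9e61aa5, a7177d8, b2979f3}.
0eee78e is not among them, so fast-forward is not possible.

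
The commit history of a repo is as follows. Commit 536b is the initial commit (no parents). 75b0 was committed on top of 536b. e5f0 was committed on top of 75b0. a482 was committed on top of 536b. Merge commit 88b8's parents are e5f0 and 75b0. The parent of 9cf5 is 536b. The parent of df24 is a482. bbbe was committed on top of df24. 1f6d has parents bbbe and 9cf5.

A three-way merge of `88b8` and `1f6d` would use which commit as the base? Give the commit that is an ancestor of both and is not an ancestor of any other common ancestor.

Ancestors of 88b8: {536b, 75b0, 88b8, e5f0}.
Ancestors of 1f6d: {1f6d, 536b, 9cf5, a482, bbbe, df24}.
Common ancestors: {536b}.
The only common ancestor is 536b, so it is the merge base.

536b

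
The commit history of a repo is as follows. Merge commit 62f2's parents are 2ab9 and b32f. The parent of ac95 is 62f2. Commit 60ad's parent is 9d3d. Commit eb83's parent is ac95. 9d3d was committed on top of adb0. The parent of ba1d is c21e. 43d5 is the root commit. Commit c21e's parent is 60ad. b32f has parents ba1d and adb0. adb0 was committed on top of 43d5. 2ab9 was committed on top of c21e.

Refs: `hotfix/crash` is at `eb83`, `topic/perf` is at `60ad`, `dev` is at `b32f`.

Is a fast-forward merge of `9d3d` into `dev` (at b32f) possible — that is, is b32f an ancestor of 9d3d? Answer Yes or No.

A fast-forward from b32f to 9d3d is possible iff b32f is an ancestor of 9d3d.
Ancestors of 9d3d: {43d5, 9d3d, adb0}.
b32f is not among them, so fast-forward is not possible.

No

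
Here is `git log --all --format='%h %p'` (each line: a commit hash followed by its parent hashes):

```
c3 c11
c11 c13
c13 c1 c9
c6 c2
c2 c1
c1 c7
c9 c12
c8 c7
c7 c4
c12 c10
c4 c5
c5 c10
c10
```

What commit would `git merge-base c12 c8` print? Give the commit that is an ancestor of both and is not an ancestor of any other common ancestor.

Ancestors of c12: {c10, c12}.
Ancestors of c8: {c10, c4, c5, c7, c8}.
Common ancestors: {c10}.
The only common ancestor is c10, so it is the merge base.

c10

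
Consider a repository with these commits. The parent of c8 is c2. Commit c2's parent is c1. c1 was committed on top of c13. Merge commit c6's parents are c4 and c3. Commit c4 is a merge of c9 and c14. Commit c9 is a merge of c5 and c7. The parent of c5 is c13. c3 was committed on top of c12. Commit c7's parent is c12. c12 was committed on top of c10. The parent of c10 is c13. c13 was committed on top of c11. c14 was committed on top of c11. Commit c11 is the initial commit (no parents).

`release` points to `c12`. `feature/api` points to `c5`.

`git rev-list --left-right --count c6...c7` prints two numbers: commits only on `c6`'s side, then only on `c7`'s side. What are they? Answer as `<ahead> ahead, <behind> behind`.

6 ahead, 0 behind

Reachable from c6: {c10, c11, c12, c13, c14, c3, c4, c5, c6, c7, c9}.
Reachable from c7: {c10, c11, c12, c13, c7}.
Only in c6's history (ahead): {c14, c3, c4, c5, c6, c9} — 6.
Only in c7's history (behind): {} — 0.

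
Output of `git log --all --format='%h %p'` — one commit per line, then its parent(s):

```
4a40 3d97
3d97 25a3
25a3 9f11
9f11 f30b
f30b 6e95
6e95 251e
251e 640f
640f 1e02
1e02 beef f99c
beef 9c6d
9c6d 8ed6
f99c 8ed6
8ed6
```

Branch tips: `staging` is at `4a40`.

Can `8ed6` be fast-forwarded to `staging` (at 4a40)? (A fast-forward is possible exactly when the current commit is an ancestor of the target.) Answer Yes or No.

A fast-forward from 8ed6 to 4a40 is possible iff 8ed6 is an ancestor of 4a40.
Ancestors of 4a40: {1e02, 251e, 25a3, 3d97, 4a40, 640f, 6e95, 8ed6, 9c6d, 9f11, beef, f30b, f99c}.
8ed6 is among them, so fast-forward is possible.

Yes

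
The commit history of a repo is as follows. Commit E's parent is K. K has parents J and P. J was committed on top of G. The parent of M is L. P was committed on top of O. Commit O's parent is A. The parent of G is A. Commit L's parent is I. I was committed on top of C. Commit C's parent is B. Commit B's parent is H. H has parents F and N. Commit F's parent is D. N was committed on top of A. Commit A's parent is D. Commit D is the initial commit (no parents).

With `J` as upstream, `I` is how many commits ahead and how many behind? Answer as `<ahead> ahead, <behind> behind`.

6 ahead, 2 behind

Reachable from I: {A, B, C, D, F, H, I, N}.
Reachable from J: {A, D, G, J}.
Only in I's history (ahead): {B, C, F, H, I, N} — 6.
Only in J's history (behind): {G, J} — 2.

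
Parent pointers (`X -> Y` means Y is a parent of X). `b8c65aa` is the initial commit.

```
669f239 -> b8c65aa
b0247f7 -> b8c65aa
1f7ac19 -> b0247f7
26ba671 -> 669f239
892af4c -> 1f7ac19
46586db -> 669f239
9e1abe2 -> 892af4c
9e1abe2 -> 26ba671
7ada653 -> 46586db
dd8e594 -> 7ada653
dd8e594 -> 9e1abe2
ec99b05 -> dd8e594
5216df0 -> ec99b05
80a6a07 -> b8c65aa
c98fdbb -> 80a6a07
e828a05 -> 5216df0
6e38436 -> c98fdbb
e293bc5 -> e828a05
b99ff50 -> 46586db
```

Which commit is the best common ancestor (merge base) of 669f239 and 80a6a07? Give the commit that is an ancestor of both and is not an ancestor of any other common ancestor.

b8c65aa

Ancestors of 669f239: {669f239, b8c65aa}.
Ancestors of 80a6a07: {80a6a07, b8c65aa}.
Common ancestors: {b8c65aa}.
The only common ancestor is b8c65aa, so it is the merge base.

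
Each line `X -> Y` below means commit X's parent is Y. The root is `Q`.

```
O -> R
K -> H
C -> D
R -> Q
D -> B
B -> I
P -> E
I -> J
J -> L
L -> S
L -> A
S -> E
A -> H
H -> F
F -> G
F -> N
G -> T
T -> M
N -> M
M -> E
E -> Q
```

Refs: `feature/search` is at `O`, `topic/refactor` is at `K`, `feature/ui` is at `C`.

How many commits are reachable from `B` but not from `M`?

11

Reachable from B: {A, B, E, F, G, H, I, J, L, M, N, Q, S, T}.
Reachable from M: {E, M, Q}.
In B's history but not M's: {A, B, F, G, H, I, J, L, N, S, T} — 11 commits.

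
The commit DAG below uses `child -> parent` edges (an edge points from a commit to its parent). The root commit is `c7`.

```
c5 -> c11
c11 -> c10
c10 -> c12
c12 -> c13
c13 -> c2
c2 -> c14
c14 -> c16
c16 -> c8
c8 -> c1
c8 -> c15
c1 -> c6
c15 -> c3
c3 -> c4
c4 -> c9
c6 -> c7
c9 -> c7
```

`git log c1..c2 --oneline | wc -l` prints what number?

Reachable from c2: {c1, c14, c15, c16, c2, c3, c4, c6, c7, c8, c9}.
Reachable from c1: {c1, c6, c7}.
In c2's history but not c1's: {c14, c15, c16, c2, c3, c4, c8, c9} — 8 commits.

8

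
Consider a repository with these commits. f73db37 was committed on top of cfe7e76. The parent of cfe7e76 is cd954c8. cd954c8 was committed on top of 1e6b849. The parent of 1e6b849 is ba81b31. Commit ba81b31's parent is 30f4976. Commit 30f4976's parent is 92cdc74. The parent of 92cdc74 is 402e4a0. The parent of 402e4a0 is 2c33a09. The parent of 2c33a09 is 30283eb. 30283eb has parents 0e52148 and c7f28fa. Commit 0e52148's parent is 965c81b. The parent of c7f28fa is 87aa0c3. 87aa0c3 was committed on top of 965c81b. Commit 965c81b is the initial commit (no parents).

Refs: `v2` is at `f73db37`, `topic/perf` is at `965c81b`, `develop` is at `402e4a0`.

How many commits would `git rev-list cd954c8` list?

12

Walking parent pointers from cd954c8: reachable set = {0e52148, 1e6b849, 2c33a09, 30283eb, 30f4976, 402e4a0, 87aa0c3, 92cdc74, 965c81b, ba81b31, c7f28fa, cd954c8}.
That is 12 commits.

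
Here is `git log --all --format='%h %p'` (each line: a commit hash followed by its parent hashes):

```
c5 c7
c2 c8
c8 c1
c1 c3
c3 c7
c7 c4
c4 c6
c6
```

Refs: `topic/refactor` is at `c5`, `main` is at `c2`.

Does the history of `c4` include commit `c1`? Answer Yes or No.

Ancestors of c4: {c4, c6}.
c1 is not in that set, so it is not an ancestor of c4.

No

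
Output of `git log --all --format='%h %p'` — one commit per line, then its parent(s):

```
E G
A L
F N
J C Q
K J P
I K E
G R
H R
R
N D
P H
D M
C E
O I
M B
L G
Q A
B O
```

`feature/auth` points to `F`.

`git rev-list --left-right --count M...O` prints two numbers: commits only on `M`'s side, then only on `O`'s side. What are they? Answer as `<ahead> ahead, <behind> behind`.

Reachable from M: {A, B, C, E, G, H, I, J, K, L, M, O, P, Q, R}.
Reachable from O: {A, C, E, G, H, I, J, K, L, O, P, Q, R}.
Only in M's history (ahead): {B, M} — 2.
Only in O's history (behind): {} — 0.

2 ahead, 0 behind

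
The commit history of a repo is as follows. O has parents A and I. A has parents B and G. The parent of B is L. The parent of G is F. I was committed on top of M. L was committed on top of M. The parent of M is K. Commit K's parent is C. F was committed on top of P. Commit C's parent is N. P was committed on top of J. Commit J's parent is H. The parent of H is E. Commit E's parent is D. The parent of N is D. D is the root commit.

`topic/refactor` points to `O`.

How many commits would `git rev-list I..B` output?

Reachable from B: {B, C, D, K, L, M, N}.
Reachable from I: {C, D, I, K, M, N}.
In B's history but not I's: {B, L} — 2 commits.

2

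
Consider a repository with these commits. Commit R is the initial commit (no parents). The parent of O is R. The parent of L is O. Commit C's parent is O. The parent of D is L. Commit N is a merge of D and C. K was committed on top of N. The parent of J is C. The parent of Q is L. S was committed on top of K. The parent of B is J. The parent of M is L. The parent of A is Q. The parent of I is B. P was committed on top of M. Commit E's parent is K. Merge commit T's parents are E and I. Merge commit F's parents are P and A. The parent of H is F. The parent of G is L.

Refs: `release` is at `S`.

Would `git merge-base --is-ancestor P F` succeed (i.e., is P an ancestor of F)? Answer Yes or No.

Ancestors of F (commits reachable by following parents): {A, F, L, M, O, P, Q, R}.
P is in that set, so it is an ancestor of F.

Yes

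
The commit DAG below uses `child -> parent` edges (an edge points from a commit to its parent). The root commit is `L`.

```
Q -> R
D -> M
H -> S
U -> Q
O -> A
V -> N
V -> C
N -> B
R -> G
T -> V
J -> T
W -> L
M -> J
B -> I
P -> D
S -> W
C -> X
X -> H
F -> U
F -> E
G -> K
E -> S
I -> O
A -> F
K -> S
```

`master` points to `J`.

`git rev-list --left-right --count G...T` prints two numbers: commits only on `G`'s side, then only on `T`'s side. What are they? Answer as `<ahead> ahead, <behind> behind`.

Reachable from G: {G, K, L, S, W}.
Reachable from T: {A, B, C, E, F, G, H, I, K, L, N, O, Q, R, S, T, U, V, W, X}.
Only in G's history (ahead): {} — 0.
Only in T's history (behind): {A, B, C, E, F, H, I, N, O, Q, R, T, U, V, X} — 15.

0 ahead, 15 behind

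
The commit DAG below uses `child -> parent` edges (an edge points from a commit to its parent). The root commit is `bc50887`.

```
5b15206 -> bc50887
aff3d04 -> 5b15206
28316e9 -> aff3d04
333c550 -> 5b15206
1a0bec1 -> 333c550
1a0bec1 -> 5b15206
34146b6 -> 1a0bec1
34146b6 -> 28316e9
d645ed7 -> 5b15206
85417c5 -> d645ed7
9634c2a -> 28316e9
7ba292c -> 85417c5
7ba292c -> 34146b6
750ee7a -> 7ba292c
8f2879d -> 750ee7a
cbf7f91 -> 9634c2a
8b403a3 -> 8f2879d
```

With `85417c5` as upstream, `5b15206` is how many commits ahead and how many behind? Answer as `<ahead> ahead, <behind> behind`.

Reachable from 5b15206: {5b15206, bc50887}.
Reachable from 85417c5: {5b15206, 85417c5, bc50887, d645ed7}.
Only in 5b15206's history (ahead): {} — 0.
Only in 85417c5's history (behind): {85417c5, d645ed7} — 2.

0 ahead, 2 behind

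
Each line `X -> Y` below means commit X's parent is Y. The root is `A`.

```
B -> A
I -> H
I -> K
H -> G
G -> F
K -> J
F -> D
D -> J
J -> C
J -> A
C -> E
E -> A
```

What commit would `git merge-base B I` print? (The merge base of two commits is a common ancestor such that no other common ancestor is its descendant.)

A

Ancestors of B: {A, B}.
Ancestors of I: {A, C, D, E, F, G, H, I, J, K}.
Common ancestors: {A}.
The only common ancestor is A, so it is the merge base.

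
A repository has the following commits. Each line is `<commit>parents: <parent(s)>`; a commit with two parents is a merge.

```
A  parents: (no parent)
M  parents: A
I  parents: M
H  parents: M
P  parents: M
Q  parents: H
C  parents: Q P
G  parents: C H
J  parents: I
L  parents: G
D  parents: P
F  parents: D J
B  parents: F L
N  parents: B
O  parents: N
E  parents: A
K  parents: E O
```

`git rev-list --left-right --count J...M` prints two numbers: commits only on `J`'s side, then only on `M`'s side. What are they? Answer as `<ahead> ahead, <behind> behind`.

2 ahead, 0 behind

Reachable from J: {A, I, J, M}.
Reachable from M: {A, M}.
Only in J's history (ahead): {I, J} — 2.
Only in M's history (behind): {} — 0.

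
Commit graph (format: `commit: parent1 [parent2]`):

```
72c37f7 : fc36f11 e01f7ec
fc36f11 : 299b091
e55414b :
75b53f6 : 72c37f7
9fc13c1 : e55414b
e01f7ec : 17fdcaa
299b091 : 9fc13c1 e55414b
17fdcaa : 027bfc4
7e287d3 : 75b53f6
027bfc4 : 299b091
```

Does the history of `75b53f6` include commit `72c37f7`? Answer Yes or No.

Ancestors of 75b53f6 (commits reachable by following parents): {027bfc4, 17fdcaa, 299b091, 72c37f7, 75b53f6, 9fc13c1, e01f7ec, e55414b, fc36f11}.
72c37f7 is in that set, so it is an ancestor of 75b53f6.

Yes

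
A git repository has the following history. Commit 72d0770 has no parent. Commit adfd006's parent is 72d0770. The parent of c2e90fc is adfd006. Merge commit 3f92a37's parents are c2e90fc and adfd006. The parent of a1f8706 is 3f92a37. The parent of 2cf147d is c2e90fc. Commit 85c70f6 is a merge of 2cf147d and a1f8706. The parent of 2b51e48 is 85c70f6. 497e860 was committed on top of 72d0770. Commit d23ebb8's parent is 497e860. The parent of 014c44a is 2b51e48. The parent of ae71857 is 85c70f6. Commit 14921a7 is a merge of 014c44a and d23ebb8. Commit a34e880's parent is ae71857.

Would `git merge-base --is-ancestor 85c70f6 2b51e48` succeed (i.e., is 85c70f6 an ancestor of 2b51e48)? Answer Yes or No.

Ancestors of 2b51e48 (commits reachable by following parents): {2b51e48, 2cf147d, 3f92a37, 72d0770, 85c70f6, a1f8706, adfd006, c2e90fc}.
85c70f6 is in that set, so it is an ancestor of 2b51e48.

Yes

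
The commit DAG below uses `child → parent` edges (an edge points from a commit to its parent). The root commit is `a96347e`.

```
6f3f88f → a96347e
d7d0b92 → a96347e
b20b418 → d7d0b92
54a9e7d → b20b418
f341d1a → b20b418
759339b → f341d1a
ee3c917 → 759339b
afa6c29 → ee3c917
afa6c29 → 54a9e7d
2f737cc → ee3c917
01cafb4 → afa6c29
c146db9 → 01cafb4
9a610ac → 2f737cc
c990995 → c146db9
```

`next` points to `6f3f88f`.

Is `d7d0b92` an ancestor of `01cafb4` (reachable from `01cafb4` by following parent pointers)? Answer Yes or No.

Ancestors of 01cafb4 (commits reachable by following parents): {01cafb4, 54a9e7d, 759339b, a96347e, afa6c29, b20b418, d7d0b92, ee3c917, f341d1a}.
d7d0b92 is in that set, so it is an ancestor of 01cafb4.

Yes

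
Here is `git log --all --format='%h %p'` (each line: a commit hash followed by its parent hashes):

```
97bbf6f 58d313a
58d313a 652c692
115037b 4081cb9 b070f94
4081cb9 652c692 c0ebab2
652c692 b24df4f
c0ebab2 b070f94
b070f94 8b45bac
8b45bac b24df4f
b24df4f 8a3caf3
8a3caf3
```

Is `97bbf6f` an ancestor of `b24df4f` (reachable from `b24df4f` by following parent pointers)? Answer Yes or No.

No

Ancestors of b24df4f: {8a3caf3, b24df4f}.
97bbf6f is not in that set, so it is not an ancestor of b24df4f.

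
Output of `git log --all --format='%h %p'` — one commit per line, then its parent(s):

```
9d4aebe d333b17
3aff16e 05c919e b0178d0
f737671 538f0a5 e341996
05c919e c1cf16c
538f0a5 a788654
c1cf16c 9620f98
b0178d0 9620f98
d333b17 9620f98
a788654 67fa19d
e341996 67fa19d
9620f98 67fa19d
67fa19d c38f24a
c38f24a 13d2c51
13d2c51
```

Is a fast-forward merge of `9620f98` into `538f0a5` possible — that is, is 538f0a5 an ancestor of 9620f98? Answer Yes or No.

A fast-forward from 538f0a5 to 9620f98 is possible iff 538f0a5 is an ancestor of 9620f98.
Ancestors of 9620f98: {13d2c51, 67fa19d, 9620f98, c38f24a}.
538f0a5 is not among them, so fast-forward is not possible.

No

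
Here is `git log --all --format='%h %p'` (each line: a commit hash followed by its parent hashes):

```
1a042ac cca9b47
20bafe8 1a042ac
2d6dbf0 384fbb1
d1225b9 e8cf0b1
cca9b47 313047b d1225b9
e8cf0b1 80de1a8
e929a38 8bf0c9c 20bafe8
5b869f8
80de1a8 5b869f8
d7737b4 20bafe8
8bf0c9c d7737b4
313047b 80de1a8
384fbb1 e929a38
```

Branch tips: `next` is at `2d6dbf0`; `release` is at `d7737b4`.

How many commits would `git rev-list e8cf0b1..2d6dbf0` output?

Reachable from 2d6dbf0: {1a042ac, 20bafe8, 2d6dbf0, 313047b, 384fbb1, 5b869f8, 80de1a8, 8bf0c9c, cca9b47, d1225b9, d7737b4, e8cf0b1, e929a38}.
Reachable from e8cf0b1: {5b869f8, 80de1a8, e8cf0b1}.
In 2d6dbf0's history but not e8cf0b1's: {1a042ac, 20bafe8, 2d6dbf0, 313047b, 384fbb1, 8bf0c9c, cca9b47, d1225b9, d7737b4, e929a38} — 10 commits.

10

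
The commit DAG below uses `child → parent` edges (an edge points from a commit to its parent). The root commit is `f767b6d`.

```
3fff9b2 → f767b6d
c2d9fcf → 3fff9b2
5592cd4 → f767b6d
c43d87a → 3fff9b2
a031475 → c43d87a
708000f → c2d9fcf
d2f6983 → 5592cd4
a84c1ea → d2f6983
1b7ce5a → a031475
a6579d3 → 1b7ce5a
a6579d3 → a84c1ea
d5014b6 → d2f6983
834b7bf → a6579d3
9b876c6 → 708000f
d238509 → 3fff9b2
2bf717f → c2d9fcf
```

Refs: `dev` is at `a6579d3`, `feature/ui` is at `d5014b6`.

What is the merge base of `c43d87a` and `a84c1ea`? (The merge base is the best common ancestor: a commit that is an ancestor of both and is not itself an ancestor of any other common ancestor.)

f767b6d

Ancestors of c43d87a: {3fff9b2, c43d87a, f767b6d}.
Ancestors of a84c1ea: {5592cd4, a84c1ea, d2f6983, f767b6d}.
Common ancestors: {f767b6d}.
The only common ancestor is f767b6d, so it is the merge base.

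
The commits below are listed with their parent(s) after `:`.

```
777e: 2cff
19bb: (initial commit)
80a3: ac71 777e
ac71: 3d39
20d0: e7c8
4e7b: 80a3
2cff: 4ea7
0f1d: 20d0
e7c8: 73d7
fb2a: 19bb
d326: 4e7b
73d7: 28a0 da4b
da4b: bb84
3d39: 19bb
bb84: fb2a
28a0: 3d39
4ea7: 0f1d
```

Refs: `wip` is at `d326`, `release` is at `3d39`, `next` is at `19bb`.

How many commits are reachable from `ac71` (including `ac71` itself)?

3

Walking parent pointers from ac71: reachable set = {19bb, 3d39, ac71}.
That is 3 commits.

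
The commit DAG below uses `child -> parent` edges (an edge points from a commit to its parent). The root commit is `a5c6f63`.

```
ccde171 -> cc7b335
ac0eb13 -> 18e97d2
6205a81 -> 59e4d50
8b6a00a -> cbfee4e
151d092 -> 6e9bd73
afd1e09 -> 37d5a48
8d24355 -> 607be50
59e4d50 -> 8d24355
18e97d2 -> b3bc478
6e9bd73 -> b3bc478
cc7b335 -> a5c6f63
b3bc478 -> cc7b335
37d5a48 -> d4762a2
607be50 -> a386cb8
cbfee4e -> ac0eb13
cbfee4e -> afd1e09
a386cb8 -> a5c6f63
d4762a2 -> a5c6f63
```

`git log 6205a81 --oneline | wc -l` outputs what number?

6

Walking parent pointers from 6205a81: reachable set = {59e4d50, 607be50, 6205a81, 8d24355, a386cb8, a5c6f63}.
That is 6 commits.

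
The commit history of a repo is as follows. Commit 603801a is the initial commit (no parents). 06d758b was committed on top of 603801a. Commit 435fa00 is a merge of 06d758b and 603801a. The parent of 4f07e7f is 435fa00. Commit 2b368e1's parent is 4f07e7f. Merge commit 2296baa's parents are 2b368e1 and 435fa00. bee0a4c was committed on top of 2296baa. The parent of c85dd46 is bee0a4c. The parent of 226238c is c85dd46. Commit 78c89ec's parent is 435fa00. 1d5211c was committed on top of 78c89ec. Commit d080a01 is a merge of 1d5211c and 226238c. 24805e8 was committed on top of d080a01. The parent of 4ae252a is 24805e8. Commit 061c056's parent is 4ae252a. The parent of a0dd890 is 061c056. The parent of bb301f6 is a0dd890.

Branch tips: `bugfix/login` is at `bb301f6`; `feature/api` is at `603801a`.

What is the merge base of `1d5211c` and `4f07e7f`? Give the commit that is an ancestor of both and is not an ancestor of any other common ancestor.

435fa00

Ancestors of 1d5211c: {06d758b, 1d5211c, 435fa00, 603801a, 78c89ec}.
Ancestors of 4f07e7f: {06d758b, 435fa00, 4f07e7f, 603801a}.
Common ancestors: {06d758b, 435fa00, 603801a}.
Among these, 435fa00 is not an ancestor of any other common ancestor — it is the merge base.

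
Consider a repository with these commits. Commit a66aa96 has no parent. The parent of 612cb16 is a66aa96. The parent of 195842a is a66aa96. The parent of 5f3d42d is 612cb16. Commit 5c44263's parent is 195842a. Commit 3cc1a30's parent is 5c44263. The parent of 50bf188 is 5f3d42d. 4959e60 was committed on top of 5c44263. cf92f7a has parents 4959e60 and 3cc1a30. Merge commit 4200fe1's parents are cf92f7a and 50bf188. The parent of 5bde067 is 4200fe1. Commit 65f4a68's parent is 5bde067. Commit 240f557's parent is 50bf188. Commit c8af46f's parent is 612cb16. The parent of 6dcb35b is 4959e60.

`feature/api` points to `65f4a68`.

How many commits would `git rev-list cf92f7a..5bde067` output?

Reachable from 5bde067: {195842a, 3cc1a30, 4200fe1, 4959e60, 50bf188, 5bde067, 5c44263, 5f3d42d, 612cb16, a66aa96, cf92f7a}.
Reachable from cf92f7a: {195842a, 3cc1a30, 4959e60, 5c44263, a66aa96, cf92f7a}.
In 5bde067's history but not cf92f7a's: {4200fe1, 50bf188, 5bde067, 5f3d42d, 612cb16} — 5 commits.

5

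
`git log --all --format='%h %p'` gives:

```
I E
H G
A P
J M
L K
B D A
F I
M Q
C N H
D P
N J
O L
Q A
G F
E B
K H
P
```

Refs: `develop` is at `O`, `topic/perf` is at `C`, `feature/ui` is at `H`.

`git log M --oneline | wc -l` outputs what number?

Walking parent pointers from M: reachable set = {A, M, P, Q}.
That is 4 commits.

4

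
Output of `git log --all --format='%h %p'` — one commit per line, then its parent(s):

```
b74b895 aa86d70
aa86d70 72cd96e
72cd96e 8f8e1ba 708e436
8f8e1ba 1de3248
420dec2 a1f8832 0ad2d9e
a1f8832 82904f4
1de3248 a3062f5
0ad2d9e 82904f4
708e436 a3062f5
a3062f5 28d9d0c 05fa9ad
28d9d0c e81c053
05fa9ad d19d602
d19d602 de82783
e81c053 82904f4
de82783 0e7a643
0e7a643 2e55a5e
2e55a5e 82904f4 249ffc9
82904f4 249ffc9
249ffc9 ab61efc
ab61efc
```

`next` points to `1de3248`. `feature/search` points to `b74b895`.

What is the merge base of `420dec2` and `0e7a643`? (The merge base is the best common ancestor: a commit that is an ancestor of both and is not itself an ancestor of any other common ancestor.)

Ancestors of 420dec2: {0ad2d9e, 249ffc9, 420dec2, 82904f4, a1f8832, ab61efc}.
Ancestors of 0e7a643: {0e7a643, 249ffc9, 2e55a5e, 82904f4, ab61efc}.
Common ancestors: {249ffc9, 82904f4, ab61efc}.
Among these, 82904f4 is not an ancestor of any other common ancestor — it is the merge base.

82904f4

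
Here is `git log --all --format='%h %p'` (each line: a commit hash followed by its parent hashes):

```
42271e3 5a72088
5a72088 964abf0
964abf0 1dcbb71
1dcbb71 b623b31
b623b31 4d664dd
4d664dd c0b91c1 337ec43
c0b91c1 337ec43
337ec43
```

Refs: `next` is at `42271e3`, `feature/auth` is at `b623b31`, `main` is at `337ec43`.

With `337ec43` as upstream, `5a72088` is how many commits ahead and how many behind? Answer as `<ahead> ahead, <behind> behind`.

Reachable from 5a72088: {1dcbb71, 337ec43, 4d664dd, 5a72088, 964abf0, b623b31, c0b91c1}.
Reachable from 337ec43: {337ec43}.
Only in 5a72088's history (ahead): {1dcbb71, 4d664dd, 5a72088, 964abf0, b623b31, c0b91c1} — 6.
Only in 337ec43's history (behind): {} — 0.

6 ahead, 0 behind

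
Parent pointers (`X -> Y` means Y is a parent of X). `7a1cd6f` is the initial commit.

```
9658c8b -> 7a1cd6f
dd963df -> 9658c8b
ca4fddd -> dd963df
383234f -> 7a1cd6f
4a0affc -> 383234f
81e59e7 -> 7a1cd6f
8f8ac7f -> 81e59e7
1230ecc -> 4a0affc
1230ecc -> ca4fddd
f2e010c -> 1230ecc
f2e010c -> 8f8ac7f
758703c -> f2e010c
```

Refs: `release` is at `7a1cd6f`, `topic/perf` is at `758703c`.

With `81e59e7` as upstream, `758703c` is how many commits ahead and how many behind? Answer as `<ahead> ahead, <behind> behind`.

Reachable from 758703c: {1230ecc, 383234f, 4a0affc, 758703c, 7a1cd6f, 81e59e7, 8f8ac7f, 9658c8b, ca4fddd, dd963df, f2e010c}.
Reachable from 81e59e7: {7a1cd6f, 81e59e7}.
Only in 758703c's history (ahead): {1230ecc, 383234f, 4a0affc, 758703c, 8f8ac7f, 9658c8b, ca4fddd, dd963df, f2e010c} — 9.
Only in 81e59e7's history (behind): {} — 0.

9 ahead, 0 behind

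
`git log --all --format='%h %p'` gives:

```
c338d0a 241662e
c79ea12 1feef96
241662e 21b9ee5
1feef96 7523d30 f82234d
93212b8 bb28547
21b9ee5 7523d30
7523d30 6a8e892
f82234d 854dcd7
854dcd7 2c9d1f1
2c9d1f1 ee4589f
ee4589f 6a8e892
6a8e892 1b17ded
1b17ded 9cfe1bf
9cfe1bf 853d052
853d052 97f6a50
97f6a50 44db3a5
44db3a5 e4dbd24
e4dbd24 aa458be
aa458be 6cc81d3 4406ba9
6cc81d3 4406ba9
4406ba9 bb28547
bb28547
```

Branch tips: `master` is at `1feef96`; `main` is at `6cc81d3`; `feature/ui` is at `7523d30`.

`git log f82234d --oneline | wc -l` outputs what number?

Walking parent pointers from f82234d: reachable set = {1b17ded, 2c9d1f1, 4406ba9, 44db3a5, 6a8e892, 6cc81d3, 853d052, 854dcd7, 97f6a50, 9cfe1bf, aa458be, bb28547, e4dbd24, ee4589f, f82234d}.
That is 15 commits.

15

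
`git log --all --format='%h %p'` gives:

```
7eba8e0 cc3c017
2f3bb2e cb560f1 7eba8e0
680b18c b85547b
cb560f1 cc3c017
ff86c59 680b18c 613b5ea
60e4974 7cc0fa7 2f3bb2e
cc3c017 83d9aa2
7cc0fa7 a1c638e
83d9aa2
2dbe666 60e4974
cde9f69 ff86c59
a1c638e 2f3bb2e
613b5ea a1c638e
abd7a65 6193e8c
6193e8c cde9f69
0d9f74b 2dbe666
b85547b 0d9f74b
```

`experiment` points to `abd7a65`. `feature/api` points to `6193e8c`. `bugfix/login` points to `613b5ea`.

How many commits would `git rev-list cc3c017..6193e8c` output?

14

Reachable from 6193e8c: {0d9f74b, 2dbe666, 2f3bb2e, 60e4974, 613b5ea, 6193e8c, 680b18c, 7cc0fa7, 7eba8e0, 83d9aa2, a1c638e, b85547b, cb560f1, cc3c017, cde9f69, ff86c59}.
Reachable from cc3c017: {83d9aa2, cc3c017}.
In 6193e8c's history but not cc3c017's: {0d9f74b, 2dbe666, 2f3bb2e, 60e4974, 613b5ea, 6193e8c, 680b18c, 7cc0fa7, 7eba8e0, a1c638e, b85547b, cb560f1, cde9f69, ff86c59} — 14 commits.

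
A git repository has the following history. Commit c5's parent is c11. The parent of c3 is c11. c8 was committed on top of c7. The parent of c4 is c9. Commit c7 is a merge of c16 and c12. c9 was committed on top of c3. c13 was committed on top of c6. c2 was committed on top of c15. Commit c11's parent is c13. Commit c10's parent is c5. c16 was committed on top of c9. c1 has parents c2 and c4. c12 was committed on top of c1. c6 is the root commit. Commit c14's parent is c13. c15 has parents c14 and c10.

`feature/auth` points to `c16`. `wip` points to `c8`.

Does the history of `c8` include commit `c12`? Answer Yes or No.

Yes

Ancestors of c8 (commits reachable by following parents): {c1, c10, c11, c12, c13, c14, c15, c16, c2, c3, c4, c5, c6, c7, c8, c9}.
c12 is in that set, so it is an ancestor of c8.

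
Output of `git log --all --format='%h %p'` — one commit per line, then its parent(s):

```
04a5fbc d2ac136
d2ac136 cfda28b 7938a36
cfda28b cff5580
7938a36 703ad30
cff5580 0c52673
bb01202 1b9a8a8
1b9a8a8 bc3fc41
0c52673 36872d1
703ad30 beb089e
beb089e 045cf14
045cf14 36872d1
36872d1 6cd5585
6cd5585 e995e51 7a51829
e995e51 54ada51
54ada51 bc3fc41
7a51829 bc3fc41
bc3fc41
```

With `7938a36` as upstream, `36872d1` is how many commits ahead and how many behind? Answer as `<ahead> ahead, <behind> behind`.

Reachable from 36872d1: {36872d1, 54ada51, 6cd5585, 7a51829, bc3fc41, e995e51}.
Reachable from 7938a36: {045cf14, 36872d1, 54ada51, 6cd5585, 703ad30, 7938a36, 7a51829, bc3fc41, beb089e, e995e51}.
Only in 36872d1's history (ahead): {} — 0.
Only in 7938a36's history (behind): {045cf14, 703ad30, 7938a36, beb089e} — 4.

0 ahead, 4 behind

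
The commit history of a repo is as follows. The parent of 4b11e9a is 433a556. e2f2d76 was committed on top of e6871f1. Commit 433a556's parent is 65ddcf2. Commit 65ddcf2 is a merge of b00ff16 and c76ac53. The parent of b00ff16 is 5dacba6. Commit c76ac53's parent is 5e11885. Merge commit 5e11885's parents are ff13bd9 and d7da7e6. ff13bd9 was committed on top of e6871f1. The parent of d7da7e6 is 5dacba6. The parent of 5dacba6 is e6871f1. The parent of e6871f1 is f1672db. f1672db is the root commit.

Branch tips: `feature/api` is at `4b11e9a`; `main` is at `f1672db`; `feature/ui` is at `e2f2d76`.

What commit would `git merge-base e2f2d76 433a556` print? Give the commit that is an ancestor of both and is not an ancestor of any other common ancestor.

e6871f1

Ancestors of e2f2d76: {e2f2d76, e6871f1, f1672db}.
Ancestors of 433a556: {433a556, 5dacba6, 5e11885, 65ddcf2, b00ff16, c76ac53, d7da7e6, e6871f1, f1672db, ff13bd9}.
Common ancestors: {e6871f1, f1672db}.
Among these, e6871f1 is not an ancestor of any other common ancestor — it is the merge base.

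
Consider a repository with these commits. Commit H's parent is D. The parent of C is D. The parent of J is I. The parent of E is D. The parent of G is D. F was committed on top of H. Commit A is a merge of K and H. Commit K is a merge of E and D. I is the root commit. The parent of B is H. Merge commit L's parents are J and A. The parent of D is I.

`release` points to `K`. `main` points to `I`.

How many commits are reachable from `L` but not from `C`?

Reachable from L: {A, D, E, H, I, J, K, L}.
Reachable from C: {C, D, I}.
In L's history but not C's: {A, E, H, J, K, L} — 6 commits.

6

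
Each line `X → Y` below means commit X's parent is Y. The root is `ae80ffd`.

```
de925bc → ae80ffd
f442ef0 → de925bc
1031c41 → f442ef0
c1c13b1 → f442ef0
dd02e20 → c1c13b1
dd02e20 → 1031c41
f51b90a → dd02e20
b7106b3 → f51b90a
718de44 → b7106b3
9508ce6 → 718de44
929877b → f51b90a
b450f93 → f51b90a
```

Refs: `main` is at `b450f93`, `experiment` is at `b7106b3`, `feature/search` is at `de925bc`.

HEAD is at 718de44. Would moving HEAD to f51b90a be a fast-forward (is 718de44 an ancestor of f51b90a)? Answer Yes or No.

A fast-forward from 718de44 to f51b90a is possible iff 718de44 is an ancestor of f51b90a.
Ancestors of f51b90a: {1031c41, ae80ffd, c1c13b1, dd02e20, de925bc, f442ef0, f51b90a}.
718de44 is not among them, so fast-forward is not possible.

No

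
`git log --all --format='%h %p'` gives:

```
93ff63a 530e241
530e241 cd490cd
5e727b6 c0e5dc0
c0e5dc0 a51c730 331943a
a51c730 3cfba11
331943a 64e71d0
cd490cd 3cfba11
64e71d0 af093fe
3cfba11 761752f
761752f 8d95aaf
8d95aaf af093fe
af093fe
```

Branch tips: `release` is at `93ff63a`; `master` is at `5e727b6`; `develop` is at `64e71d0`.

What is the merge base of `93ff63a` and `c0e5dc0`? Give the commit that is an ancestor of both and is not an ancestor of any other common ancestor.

3cfba11

Ancestors of 93ff63a: {3cfba11, 530e241, 761752f, 8d95aaf, 93ff63a, af093fe, cd490cd}.
Ancestors of c0e5dc0: {331943a, 3cfba11, 64e71d0, 761752f, 8d95aaf, a51c730, af093fe, c0e5dc0}.
Common ancestors: {3cfba11, 761752f, 8d95aaf, af093fe}.
Among these, 3cfba11 is not an ancestor of any other common ancestor — it is the merge base.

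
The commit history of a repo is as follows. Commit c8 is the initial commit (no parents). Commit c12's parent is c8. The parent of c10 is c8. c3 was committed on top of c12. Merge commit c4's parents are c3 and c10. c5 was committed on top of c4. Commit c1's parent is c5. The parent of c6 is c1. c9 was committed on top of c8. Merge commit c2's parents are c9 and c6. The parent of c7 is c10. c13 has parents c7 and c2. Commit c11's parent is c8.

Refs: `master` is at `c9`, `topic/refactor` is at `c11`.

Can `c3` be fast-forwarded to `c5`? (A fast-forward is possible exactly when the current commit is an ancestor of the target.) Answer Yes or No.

A fast-forward from c3 to c5 is possible iff c3 is an ancestor of c5.
Ancestors of c5: {c10, c12, c3, c4, c5, c8}.
c3 is among them, so fast-forward is possible.

Yes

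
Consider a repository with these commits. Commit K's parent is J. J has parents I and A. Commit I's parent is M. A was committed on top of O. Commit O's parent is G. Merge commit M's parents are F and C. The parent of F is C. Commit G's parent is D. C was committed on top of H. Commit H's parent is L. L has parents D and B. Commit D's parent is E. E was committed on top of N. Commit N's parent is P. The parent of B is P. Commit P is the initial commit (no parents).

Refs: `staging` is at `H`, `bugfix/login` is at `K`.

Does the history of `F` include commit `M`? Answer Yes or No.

No

Ancestors of F: {B, C, D, E, F, H, L, N, P}.
M is not in that set, so it is not an ancestor of F.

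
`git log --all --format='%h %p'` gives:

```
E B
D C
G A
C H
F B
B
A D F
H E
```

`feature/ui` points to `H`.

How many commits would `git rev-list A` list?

7

Walking parent pointers from A: reachable set = {A, B, C, D, E, F, H}.
That is 7 commits.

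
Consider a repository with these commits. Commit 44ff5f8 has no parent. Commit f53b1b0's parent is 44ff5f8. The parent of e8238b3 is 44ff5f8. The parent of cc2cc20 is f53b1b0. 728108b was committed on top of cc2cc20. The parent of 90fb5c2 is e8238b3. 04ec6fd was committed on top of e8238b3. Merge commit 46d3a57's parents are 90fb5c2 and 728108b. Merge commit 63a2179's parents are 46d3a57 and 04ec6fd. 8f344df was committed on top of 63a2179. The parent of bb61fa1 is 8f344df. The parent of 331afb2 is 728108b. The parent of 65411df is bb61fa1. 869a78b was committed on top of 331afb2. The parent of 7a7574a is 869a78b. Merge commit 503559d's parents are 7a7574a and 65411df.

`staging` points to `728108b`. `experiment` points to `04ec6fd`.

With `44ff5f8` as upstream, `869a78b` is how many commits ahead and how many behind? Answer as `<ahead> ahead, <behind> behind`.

5 ahead, 0 behind

Reachable from 869a78b: {331afb2, 44ff5f8, 728108b, 869a78b, cc2cc20, f53b1b0}.
Reachable from 44ff5f8: {44ff5f8}.
Only in 869a78b's history (ahead): {331afb2, 728108b, 869a78b, cc2cc20, f53b1b0} — 5.
Only in 44ff5f8's history (behind): {} — 0.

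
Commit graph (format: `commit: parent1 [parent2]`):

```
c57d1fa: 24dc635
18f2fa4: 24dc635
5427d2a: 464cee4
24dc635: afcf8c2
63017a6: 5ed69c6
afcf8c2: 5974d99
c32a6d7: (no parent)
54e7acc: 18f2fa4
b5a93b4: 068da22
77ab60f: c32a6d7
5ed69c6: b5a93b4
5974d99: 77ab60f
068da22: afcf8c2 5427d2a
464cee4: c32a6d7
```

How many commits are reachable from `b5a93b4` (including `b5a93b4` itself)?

8

Walking parent pointers from b5a93b4: reachable set = {068da22, 464cee4, 5427d2a, 5974d99, 77ab60f, afcf8c2, b5a93b4, c32a6d7}.
That is 8 commits.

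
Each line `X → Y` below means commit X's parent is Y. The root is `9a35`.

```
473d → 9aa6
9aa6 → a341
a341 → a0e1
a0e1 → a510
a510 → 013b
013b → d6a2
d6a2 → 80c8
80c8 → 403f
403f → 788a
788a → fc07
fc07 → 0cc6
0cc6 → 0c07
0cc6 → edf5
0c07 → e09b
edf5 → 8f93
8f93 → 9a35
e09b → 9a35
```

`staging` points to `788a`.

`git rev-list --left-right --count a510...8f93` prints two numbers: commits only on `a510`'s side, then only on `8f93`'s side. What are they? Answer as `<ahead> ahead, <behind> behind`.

11 ahead, 0 behind

Reachable from a510: {013b, 0c07, 0cc6, 403f, 788a, 80c8, 8f93, 9a35, a510, d6a2, e09b, edf5, fc07}.
Reachable from 8f93: {8f93, 9a35}.
Only in a510's history (ahead): {013b, 0c07, 0cc6, 403f, 788a, 80c8, a510, d6a2, e09b, edf5, fc07} — 11.
Only in 8f93's history (behind): {} — 0.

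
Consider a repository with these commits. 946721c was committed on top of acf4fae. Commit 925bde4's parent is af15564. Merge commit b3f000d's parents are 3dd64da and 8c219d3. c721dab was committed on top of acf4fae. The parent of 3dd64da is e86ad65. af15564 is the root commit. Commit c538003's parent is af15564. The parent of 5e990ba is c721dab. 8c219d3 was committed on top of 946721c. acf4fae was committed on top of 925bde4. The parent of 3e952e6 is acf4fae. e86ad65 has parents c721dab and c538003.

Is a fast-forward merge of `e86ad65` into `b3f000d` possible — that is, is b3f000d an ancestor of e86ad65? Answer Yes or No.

No

A fast-forward from b3f000d to e86ad65 is possible iff b3f000d is an ancestor of e86ad65.
Ancestors of e86ad65: {925bde4, acf4fae, af15564, c538003, c721dab, e86ad65}.
b3f000d is not among them, so fast-forward is not possible.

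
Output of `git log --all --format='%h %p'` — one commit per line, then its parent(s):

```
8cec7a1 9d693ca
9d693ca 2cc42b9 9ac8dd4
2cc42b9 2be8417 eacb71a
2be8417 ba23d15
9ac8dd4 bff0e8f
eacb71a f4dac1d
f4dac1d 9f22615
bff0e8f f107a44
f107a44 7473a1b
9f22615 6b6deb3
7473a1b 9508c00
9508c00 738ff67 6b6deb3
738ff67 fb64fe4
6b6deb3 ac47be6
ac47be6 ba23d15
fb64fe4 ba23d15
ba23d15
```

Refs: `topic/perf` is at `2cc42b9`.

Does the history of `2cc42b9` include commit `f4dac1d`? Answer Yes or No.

Ancestors of 2cc42b9 (commits reachable by following parents): {2be8417, 2cc42b9, 6b6deb3, 9f22615, ac47be6, ba23d15, eacb71a, f4dac1d}.
f4dac1d is in that set, so it is an ancestor of 2cc42b9.

Yes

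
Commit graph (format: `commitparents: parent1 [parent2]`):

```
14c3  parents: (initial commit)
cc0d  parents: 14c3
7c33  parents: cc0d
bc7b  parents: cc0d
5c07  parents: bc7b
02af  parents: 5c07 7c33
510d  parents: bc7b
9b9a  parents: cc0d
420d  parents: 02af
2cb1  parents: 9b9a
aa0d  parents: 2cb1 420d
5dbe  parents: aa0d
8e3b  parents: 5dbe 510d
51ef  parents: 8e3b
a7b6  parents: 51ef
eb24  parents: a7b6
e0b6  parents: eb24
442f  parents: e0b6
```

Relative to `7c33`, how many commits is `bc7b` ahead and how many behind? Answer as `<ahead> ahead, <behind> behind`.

Reachable from bc7b: {14c3, bc7b, cc0d}.
Reachable from 7c33: {14c3, 7c33, cc0d}.
Only in bc7b's history (ahead): {bc7b} — 1.
Only in 7c33's history (behind): {7c33} — 1.

1 ahead, 1 behind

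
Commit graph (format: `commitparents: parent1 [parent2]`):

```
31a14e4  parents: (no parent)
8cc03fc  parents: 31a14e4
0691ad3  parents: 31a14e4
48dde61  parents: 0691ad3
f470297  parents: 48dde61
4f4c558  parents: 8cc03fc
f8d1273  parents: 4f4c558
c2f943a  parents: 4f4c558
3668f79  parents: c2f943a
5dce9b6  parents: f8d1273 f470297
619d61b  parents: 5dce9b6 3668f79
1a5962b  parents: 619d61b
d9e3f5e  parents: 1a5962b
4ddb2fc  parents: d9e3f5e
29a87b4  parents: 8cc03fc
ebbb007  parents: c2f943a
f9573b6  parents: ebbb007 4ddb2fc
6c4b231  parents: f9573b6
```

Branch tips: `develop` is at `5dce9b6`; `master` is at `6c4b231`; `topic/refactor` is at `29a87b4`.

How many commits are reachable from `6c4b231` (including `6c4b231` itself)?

17

Walking parent pointers from 6c4b231: reachable set = {0691ad3, 1a5962b, 31a14e4, 3668f79, 48dde61, 4ddb2fc, 4f4c558, 5dce9b6, 619d61b, 6c4b231, 8cc03fc, c2f943a, d9e3f5e, ebbb007, f470297, f8d1273, f9573b6}.
That is 17 commits.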